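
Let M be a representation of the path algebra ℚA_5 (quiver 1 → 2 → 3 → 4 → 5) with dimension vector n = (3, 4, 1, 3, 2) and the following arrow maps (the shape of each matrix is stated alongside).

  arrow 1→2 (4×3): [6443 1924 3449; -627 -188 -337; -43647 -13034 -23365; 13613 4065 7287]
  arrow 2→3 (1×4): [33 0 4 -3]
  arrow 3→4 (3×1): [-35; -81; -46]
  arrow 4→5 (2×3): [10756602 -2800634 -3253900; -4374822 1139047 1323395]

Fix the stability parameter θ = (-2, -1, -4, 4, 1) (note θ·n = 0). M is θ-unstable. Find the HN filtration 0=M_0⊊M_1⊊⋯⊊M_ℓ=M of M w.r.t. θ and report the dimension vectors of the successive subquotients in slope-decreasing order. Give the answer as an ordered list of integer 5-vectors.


Via rank(M_{q-1}∘⋯∘M_p): M ≅ I[1,1], I[1,2], I[1,5], I[2,2]^2, I[4,4], I[4,5].
μ_θ-semistable layers: μ^(1)=4; μ^(2)=5/2; μ^(3)=-1; μ^(4)=-2; μ^(5)=-7/3

((0, 0, 0, 1, 0); (0, 0, 0, 2, 2); (0, 3, 0, 0, 0); (2, 0, 0, 0, 0); (1, 1, 1, 0, 0))


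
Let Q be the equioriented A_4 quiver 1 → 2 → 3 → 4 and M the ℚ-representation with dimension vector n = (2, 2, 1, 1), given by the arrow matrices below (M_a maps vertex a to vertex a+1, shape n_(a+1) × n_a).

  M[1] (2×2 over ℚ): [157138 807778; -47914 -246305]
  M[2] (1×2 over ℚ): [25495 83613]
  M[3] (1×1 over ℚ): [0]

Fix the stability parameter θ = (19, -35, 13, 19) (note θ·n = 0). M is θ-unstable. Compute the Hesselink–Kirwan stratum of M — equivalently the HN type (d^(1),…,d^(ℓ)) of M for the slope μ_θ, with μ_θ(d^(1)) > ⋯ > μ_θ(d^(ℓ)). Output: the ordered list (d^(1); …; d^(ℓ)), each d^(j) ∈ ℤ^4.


Barcode: M ≅ I[1,2], I[1,3], I[4,4]. HN layers by μ_θ (3 steps, strictly decreasing):
  μ^(1)=19; μ^(2)=13; μ^(3)=-8

((0, 0, 0, 1); (0, 0, 1, 0); (2, 2, 0, 0))


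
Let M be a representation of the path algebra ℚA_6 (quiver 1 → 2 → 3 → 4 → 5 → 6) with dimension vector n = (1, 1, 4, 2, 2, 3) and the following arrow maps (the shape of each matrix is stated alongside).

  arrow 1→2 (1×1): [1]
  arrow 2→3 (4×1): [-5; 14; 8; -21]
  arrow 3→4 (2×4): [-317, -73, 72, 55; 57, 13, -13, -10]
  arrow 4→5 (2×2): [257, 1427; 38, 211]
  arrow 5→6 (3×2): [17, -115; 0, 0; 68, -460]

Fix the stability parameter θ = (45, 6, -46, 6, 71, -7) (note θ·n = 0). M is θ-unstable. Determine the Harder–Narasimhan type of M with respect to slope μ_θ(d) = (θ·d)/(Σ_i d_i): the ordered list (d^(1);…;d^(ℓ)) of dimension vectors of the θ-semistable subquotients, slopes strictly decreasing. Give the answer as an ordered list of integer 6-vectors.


Interval decomposition of M: I[1,6], I[3,3]^2, I[3,5], I[6,6]^2.
HN type (ℓ=6): μ^(1)=71; μ^(2)=32; μ^(3)=6; μ^(4)=5/3; μ^(5)=-7; μ^(6)=-46

((0, 0, 0, 0, 1, 0); (0, 0, 0, 0, 1, 1); (0, 0, 0, 2, 0, 0); (1, 1, 1, 0, 0, 0); (0, 0, 0, 0, 0, 2); (0, 0, 3, 0, 0, 0))


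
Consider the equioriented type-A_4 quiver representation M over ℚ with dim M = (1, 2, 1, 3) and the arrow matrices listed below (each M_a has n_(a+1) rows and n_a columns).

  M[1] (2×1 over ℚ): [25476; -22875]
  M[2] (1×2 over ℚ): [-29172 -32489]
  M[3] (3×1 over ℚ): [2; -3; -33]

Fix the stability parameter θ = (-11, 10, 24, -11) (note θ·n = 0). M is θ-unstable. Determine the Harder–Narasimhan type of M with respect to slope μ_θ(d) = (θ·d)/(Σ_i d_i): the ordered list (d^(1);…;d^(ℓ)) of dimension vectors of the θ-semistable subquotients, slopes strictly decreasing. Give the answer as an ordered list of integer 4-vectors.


Interval decomposition of M: I[1,4], I[2,2], I[4,4]^2.
HN type (ℓ=3): μ^(1)=10; μ^(2)=23/3; μ^(3)=-11

((0, 1, 0, 0); (0, 1, 1, 1); (1, 0, 0, 2))


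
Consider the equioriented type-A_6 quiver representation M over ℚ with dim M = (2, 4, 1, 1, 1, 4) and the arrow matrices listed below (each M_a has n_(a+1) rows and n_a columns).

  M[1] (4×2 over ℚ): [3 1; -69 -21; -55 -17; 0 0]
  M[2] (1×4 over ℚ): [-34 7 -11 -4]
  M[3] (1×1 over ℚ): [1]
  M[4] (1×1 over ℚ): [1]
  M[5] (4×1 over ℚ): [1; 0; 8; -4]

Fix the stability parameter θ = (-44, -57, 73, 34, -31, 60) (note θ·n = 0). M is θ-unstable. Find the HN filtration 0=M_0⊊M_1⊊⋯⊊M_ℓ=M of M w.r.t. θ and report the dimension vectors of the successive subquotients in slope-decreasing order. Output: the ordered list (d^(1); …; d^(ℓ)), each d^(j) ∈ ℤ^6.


Barcode: M ≅ I[1,2], I[1,6], I[2,2]^2, I[6,6]^3. HN layers by μ_θ (4 steps, strictly decreasing):
  μ^(1)=60; μ^(2)=76/3; μ^(3)=-101/2; μ^(4)=-57

((0, 0, 0, 0, 0, 4); (0, 0, 1, 1, 1, 0); (2, 2, 0, 0, 0, 0); (0, 2, 0, 0, 0, 0))


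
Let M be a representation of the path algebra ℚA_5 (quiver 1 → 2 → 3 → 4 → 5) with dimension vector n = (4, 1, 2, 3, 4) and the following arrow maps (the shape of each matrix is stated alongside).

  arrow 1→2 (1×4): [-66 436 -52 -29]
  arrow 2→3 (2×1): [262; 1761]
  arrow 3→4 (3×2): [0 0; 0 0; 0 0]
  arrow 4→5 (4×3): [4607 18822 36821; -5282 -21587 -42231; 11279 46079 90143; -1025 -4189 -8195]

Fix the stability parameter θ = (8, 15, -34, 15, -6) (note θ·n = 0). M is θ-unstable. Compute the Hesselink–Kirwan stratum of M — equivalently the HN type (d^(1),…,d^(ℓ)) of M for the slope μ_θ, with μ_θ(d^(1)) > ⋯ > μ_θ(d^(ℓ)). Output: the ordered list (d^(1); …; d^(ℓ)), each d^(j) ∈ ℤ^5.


Interval decomposition of M: I[1,1]^3, I[1,3], I[3,3], I[4,5]^3, I[5,5].
HN type (ℓ=5): μ^(1)=8; μ^(2)=9/2; μ^(3)=-11/3; μ^(4)=-6; μ^(5)=-34

((3, 0, 0, 0, 0); (0, 0, 0, 3, 3); (1, 1, 1, 0, 0); (0, 0, 0, 0, 1); (0, 0, 1, 0, 0))


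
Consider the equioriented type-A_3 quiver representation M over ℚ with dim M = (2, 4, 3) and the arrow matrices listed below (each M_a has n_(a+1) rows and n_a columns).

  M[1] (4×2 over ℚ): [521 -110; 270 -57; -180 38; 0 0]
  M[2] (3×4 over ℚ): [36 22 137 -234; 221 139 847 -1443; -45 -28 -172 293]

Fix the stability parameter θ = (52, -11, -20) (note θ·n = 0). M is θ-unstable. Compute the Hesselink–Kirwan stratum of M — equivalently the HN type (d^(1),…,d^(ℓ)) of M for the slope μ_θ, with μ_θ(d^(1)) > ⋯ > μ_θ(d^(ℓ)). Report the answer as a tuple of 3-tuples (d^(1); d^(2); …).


Via rank(M_{q-1}∘⋯∘M_p): M ≅ I[1,3]^2, I[2,2], I[2,3].
μ_θ-semistable layers: μ^(1)=7; μ^(2)=-11; μ^(3)=-31/2

((2, 2, 2); (0, 1, 0); (0, 1, 1))


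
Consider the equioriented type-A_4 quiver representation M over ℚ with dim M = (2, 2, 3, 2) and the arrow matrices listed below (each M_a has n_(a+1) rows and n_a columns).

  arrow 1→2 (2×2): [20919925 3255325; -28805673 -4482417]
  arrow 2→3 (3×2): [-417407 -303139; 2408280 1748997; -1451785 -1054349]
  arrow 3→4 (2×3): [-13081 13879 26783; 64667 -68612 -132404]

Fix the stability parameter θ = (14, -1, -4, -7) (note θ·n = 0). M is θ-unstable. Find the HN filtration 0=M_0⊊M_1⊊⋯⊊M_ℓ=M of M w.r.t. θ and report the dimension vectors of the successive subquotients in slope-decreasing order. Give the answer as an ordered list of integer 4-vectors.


Interval decomposition of M: I[1,1], I[1,4], I[2,4], I[3,3].
HN type (ℓ=3): μ^(1)=14; μ^(2)=1/2; μ^(3)=-4

((1, 0, 0, 0); (1, 1, 1, 1); (0, 1, 2, 1))


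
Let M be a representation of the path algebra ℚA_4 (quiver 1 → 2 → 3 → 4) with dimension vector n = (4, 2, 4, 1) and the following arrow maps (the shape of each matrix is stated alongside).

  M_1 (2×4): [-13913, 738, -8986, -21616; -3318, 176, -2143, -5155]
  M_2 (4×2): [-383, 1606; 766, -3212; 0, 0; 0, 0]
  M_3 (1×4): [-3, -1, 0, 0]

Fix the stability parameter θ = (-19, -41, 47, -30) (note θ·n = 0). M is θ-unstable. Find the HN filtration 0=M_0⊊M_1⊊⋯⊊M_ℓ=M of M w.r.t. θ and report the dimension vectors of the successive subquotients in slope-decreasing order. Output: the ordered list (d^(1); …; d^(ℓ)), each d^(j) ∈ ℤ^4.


Via rank(M_{q-1}∘⋯∘M_p): M ≅ I[1,1]^2, I[1,2], I[1,4], I[3,3]^3.
μ_θ-semistable layers: μ^(1)=47; μ^(2)=17/2; μ^(3)=-19; μ^(4)=-30

((0, 0, 3, 0); (0, 0, 1, 1); (2, 0, 0, 0); (2, 2, 0, 0))


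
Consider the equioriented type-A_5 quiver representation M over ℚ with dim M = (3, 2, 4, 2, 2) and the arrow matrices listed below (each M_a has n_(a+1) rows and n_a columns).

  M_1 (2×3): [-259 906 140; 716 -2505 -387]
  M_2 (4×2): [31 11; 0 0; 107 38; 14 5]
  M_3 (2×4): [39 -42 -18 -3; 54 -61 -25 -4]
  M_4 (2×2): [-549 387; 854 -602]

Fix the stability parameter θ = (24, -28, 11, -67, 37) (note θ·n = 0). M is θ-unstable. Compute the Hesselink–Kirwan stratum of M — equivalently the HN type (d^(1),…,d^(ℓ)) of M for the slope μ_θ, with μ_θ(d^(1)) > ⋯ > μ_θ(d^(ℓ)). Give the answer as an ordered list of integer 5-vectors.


Via rank(M_{q-1}∘⋯∘M_p): M ≅ I[1,1], I[1,4], I[1,5], I[3,3]^2, I[5,5].
μ_θ-semistable layers: μ^(1)=37; μ^(2)=24; μ^(3)=11; μ^(4)=-15

((0, 0, 0, 0, 2); (1, 0, 0, 0, 0); (0, 0, 2, 0, 0); (2, 2, 2, 2, 0))


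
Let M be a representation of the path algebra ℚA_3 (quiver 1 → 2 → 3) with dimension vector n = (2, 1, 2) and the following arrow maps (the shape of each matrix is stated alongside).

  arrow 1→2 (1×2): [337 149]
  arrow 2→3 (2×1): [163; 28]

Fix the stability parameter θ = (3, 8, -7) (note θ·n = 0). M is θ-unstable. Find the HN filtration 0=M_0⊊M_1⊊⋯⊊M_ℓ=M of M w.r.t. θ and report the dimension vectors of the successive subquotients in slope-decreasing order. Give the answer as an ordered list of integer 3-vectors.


Barcode: M ≅ I[1,1], I[1,3], I[3,3]. HN layers by μ_θ (3 steps, strictly decreasing):
  μ^(1)=3; μ^(2)=4/3; μ^(3)=-7

((1, 0, 0); (1, 1, 1); (0, 0, 1))


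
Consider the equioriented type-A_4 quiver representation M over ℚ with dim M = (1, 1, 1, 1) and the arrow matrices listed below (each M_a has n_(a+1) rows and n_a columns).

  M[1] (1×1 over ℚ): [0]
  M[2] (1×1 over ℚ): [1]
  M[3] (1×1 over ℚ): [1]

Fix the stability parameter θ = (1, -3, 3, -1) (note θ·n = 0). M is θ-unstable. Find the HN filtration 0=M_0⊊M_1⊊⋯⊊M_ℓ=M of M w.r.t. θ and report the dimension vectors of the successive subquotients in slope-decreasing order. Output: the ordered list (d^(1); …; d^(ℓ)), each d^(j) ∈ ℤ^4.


Interval decomposition of M: I[1,1], I[2,4].
HN type (ℓ=2): μ^(1)=1; μ^(2)=-3

((1, 0, 1, 1); (0, 1, 0, 0))


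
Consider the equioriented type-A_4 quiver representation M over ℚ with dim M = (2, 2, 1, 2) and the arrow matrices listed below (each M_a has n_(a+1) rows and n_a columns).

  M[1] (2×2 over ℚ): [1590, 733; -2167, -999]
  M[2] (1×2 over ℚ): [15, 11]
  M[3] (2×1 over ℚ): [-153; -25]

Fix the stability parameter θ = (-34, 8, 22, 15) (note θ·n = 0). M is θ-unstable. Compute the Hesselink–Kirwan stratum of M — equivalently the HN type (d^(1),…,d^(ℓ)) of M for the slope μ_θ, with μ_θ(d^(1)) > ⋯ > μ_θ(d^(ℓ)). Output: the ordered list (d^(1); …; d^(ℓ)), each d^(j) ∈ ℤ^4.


Interval decomposition of M: I[1,2], I[1,4], I[4,4].
HN type (ℓ=4): μ^(1)=37/2; μ^(2)=15; μ^(3)=8; μ^(4)=-34

((0, 0, 1, 1); (0, 0, 0, 1); (0, 2, 0, 0); (2, 0, 0, 0))


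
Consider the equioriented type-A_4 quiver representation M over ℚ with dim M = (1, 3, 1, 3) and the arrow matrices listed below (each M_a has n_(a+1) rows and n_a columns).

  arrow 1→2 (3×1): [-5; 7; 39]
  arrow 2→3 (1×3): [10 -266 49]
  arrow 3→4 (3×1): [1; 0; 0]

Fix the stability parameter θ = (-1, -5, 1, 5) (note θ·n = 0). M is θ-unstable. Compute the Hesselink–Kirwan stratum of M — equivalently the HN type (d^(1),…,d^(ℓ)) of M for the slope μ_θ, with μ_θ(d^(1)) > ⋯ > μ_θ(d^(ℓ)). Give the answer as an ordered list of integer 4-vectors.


Via rank(M_{q-1}∘⋯∘M_p): M ≅ I[1,4], I[2,2]^2, I[4,4]^2.
μ_θ-semistable layers: μ^(1)=5; μ^(2)=1; μ^(3)=-3; μ^(4)=-5

((0, 0, 0, 3); (0, 0, 1, 0); (1, 1, 0, 0); (0, 2, 0, 0))


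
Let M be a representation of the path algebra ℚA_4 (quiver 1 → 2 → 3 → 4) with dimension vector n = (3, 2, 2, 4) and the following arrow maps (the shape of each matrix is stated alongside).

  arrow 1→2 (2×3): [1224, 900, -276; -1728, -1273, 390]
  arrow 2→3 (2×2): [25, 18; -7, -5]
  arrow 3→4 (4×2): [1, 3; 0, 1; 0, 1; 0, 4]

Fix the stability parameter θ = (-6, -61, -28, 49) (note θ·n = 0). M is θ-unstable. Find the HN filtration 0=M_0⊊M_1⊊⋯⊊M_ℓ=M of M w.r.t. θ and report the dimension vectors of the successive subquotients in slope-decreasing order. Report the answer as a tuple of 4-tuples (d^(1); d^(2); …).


Barcode: M ≅ I[1,1], I[1,4]^2, I[4,4]^2. HN layers by μ_θ (4 steps, strictly decreasing):
  μ^(1)=49; μ^(2)=-6; μ^(3)=-28; μ^(4)=-67/2

((0, 0, 0, 4); (1, 0, 0, 0); (0, 0, 2, 0); (2, 2, 0, 0))


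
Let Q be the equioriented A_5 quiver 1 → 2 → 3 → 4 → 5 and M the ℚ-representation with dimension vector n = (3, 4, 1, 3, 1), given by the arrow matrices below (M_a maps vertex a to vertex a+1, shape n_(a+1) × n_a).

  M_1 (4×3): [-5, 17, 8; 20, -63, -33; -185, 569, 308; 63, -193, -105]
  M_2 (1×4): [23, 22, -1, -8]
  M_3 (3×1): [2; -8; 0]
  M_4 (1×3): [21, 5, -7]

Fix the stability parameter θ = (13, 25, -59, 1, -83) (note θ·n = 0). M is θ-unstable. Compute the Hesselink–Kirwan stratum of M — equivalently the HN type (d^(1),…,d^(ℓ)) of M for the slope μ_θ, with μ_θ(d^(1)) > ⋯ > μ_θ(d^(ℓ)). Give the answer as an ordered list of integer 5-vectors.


Barcode: M ≅ I[1,2]^2, I[1,5], I[2,2], I[4,4]^2. HN layers by μ_θ (4 steps, strictly decreasing):
  μ^(1)=25; μ^(2)=13; μ^(3)=1; μ^(4)=-103/5

((0, 3, 0, 0, 0); (2, 0, 0, 0, 0); (0, 0, 0, 2, 0); (1, 1, 1, 1, 1))


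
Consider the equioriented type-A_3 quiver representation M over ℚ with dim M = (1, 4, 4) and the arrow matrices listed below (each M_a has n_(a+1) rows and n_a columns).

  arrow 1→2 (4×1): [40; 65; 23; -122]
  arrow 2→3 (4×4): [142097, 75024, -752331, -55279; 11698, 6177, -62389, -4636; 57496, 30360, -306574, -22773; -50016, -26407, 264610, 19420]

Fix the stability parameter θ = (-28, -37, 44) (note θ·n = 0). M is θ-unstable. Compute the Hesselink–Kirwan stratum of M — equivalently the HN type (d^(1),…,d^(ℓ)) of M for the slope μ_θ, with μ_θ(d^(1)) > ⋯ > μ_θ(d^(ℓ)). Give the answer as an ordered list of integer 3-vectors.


Via rank(M_{q-1}∘⋯∘M_p): M ≅ I[1,3], I[2,3]^3.
μ_θ-semistable layers: μ^(1)=44; μ^(2)=-65/2; μ^(3)=-37

((0, 0, 4); (1, 1, 0); (0, 3, 0))


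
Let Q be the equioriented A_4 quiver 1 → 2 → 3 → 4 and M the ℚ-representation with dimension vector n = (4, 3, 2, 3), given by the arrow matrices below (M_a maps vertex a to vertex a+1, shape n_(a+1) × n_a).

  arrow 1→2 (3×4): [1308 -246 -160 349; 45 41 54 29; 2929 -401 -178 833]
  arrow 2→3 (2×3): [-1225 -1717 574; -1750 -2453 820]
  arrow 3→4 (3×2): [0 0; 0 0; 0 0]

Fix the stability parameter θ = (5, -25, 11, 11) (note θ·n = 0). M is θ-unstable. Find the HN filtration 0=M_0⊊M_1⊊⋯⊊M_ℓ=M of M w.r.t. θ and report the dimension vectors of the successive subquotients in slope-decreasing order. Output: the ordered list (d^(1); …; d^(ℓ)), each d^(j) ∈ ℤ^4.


Barcode: M ≅ I[1,1], I[1,2], I[1,3]^2, I[4,4]^3. HN layers by μ_θ (3 steps, strictly decreasing):
  μ^(1)=11; μ^(2)=5; μ^(3)=-10

((0, 0, 2, 3); (1, 0, 0, 0); (3, 3, 0, 0))


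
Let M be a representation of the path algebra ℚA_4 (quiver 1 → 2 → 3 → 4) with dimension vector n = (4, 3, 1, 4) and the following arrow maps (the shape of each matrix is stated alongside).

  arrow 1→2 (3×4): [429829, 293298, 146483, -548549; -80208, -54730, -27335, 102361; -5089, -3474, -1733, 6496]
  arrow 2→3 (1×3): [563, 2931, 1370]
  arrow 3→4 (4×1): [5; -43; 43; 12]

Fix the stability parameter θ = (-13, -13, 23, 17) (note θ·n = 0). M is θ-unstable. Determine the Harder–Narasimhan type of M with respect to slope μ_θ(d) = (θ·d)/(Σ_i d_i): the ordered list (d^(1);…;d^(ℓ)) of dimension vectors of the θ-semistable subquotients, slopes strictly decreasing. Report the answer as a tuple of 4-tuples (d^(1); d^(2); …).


Interval decomposition of M: I[1,1], I[1,2]^2, I[1,4], I[4,4]^3.
HN type (ℓ=3): μ^(1)=20; μ^(2)=17; μ^(3)=-13

((0, 0, 1, 1); (0, 0, 0, 3); (4, 3, 0, 0))


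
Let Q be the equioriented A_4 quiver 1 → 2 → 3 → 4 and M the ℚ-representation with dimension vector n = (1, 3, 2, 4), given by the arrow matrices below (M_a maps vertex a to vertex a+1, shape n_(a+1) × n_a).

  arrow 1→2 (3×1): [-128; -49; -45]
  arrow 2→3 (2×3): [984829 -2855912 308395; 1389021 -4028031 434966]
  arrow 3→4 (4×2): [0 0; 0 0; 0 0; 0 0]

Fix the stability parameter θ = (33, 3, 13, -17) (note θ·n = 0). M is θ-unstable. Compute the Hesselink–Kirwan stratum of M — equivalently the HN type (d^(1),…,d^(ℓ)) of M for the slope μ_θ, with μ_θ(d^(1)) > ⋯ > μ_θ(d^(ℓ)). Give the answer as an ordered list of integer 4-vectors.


Barcode: M ≅ I[1,3], I[2,2], I[2,3], I[4,4]^4. HN layers by μ_θ (4 steps, strictly decreasing):
  μ^(1)=49/3; μ^(2)=13; μ^(3)=3; μ^(4)=-17

((1, 1, 1, 0); (0, 0, 1, 0); (0, 2, 0, 0); (0, 0, 0, 4))


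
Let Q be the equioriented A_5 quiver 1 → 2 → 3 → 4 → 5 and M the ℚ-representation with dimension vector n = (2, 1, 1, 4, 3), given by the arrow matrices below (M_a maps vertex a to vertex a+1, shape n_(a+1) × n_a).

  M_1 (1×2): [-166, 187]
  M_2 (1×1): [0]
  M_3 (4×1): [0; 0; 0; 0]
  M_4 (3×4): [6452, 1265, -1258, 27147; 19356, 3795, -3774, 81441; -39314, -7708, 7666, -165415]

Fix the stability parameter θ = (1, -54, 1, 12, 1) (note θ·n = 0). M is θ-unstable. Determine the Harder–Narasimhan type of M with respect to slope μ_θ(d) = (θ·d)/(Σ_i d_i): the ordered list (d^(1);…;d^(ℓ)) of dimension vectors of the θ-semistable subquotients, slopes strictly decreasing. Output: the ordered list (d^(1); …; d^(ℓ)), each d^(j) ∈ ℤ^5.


Via rank(M_{q-1}∘⋯∘M_p): M ≅ I[1,1], I[1,2], I[3,3], I[4,4]^2, I[4,5]^2, I[5,5].
μ_θ-semistable layers: μ^(1)=12; μ^(2)=13/2; μ^(3)=1; μ^(4)=-53/2

((0, 0, 0, 2, 0); (0, 0, 0, 2, 2); (1, 0, 1, 0, 1); (1, 1, 0, 0, 0))


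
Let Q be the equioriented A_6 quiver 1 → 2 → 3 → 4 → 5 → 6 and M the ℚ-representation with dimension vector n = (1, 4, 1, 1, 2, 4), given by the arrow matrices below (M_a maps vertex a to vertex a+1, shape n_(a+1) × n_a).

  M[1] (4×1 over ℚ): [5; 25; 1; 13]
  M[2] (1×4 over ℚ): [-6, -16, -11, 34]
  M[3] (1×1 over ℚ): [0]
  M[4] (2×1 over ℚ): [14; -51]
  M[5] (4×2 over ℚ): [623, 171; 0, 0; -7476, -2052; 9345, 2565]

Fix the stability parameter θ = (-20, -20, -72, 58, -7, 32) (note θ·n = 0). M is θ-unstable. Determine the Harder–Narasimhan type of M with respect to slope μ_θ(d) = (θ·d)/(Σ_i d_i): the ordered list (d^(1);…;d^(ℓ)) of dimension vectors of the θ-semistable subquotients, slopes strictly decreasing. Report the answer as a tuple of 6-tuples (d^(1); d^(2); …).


Interval decomposition of M: I[1,3], I[2,2]^3, I[4,6], I[5,5], I[6,6]^3.
HN type (ℓ=5): μ^(1)=32; μ^(2)=51/2; μ^(3)=-7; μ^(4)=-20; μ^(5)=-112/3

((0, 0, 0, 0, 0, 4); (0, 0, 0, 1, 1, 0); (0, 0, 0, 0, 1, 0); (0, 3, 0, 0, 0, 0); (1, 1, 1, 0, 0, 0))


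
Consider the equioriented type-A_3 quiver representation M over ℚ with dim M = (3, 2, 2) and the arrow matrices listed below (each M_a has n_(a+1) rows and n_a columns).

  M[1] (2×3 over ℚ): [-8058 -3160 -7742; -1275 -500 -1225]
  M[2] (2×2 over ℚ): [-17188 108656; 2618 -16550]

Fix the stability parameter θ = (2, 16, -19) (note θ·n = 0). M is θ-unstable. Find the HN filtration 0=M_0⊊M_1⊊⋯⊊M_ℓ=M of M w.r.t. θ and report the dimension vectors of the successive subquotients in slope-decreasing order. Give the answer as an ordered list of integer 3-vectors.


Barcode: M ≅ I[1,1]^2, I[1,3], I[2,3]. HN layers by μ_θ (3 steps, strictly decreasing):
  μ^(1)=2; μ^(2)=-1/3; μ^(3)=-3/2

((2, 0, 0); (1, 1, 1); (0, 1, 1))


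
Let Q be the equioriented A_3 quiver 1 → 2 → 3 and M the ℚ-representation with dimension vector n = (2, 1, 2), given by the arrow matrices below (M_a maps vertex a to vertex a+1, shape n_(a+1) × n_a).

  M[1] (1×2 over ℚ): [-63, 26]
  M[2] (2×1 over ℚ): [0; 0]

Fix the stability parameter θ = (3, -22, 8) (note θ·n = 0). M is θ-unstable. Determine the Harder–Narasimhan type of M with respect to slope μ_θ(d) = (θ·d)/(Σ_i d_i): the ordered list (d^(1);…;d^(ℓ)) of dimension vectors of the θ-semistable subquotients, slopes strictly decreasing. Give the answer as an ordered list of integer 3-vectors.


Barcode: M ≅ I[1,1], I[1,2], I[3,3]^2. HN layers by μ_θ (3 steps, strictly decreasing):
  μ^(1)=8; μ^(2)=3; μ^(3)=-19/2

((0, 0, 2); (1, 0, 0); (1, 1, 0))


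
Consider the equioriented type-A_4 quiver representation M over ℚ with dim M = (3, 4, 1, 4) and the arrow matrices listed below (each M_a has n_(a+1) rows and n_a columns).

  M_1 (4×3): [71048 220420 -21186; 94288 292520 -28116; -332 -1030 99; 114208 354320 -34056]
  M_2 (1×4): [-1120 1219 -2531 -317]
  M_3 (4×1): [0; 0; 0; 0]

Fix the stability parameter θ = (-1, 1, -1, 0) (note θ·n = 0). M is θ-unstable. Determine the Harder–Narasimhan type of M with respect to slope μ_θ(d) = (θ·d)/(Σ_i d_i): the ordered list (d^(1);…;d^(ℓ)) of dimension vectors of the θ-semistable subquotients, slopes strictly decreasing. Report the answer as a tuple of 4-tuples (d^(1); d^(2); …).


Barcode: M ≅ I[1,1]^2, I[1,3], I[2,2]^3, I[4,4]^4. HN layers by μ_θ (3 steps, strictly decreasing):
  μ^(1)=1; μ^(2)=0; μ^(3)=-1

((0, 3, 0, 0); (0, 1, 1, 4); (3, 0, 0, 0))


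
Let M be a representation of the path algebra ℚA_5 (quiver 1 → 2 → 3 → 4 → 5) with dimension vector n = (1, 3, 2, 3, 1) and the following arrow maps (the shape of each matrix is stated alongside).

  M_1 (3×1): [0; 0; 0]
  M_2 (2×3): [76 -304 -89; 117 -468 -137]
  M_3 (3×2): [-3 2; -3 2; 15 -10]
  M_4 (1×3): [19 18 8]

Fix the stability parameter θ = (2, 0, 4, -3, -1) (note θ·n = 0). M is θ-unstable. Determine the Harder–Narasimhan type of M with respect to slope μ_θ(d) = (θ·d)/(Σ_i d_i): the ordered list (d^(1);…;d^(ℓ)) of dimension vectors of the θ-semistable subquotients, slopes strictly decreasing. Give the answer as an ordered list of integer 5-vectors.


Interval decomposition of M: I[1,1], I[2,2], I[2,3], I[2,5], I[4,4]^2.
HN type (ℓ=4): μ^(1)=4; μ^(2)=2; μ^(3)=0; μ^(4)=-3

((0, 0, 1, 0, 0); (1, 0, 0, 0, 0); (0, 3, 1, 1, 1); (0, 0, 0, 2, 0))


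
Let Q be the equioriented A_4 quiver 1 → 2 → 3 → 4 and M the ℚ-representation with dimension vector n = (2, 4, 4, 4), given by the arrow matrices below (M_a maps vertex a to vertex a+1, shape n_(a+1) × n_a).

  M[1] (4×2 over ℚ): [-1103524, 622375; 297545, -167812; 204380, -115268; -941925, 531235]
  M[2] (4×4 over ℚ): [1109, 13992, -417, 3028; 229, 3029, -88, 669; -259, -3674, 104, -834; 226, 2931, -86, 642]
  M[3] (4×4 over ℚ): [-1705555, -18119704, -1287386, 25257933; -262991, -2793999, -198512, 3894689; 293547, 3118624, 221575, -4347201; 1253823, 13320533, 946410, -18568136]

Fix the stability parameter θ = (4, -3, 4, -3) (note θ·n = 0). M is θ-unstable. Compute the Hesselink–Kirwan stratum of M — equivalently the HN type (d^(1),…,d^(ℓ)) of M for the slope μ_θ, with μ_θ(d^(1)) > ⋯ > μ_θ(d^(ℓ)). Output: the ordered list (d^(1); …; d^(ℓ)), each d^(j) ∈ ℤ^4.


Interval decomposition of M: I[1,4]^2, I[2,4]^2.
HN type (ℓ=2): μ^(1)=1/2; μ^(2)=-3

((2, 2, 4, 4); (0, 2, 0, 0))


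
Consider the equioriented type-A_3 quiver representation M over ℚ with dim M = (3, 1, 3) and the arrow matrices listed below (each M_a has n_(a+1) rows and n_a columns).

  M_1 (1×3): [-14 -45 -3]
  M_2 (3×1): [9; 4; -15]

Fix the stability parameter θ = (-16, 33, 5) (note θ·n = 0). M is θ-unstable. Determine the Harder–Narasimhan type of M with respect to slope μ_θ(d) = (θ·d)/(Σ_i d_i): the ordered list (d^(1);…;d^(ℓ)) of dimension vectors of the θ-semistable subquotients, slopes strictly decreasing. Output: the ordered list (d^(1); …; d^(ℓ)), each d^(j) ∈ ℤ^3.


Interval decomposition of M: I[1,1]^2, I[1,3], I[3,3]^2.
HN type (ℓ=3): μ^(1)=19; μ^(2)=5; μ^(3)=-16

((0, 1, 1); (0, 0, 2); (3, 0, 0))


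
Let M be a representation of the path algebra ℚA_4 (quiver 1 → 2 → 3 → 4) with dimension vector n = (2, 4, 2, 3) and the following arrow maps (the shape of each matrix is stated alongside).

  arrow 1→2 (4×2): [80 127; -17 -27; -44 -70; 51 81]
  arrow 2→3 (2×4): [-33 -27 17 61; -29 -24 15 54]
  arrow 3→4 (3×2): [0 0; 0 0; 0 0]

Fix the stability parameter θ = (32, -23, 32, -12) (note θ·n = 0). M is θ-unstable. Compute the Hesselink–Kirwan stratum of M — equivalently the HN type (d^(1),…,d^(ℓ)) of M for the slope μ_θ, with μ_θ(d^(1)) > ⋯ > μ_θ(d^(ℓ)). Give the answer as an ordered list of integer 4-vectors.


Barcode: M ≅ I[1,2], I[1,3], I[2,2], I[2,3], I[4,4]^3. HN layers by μ_θ (4 steps, strictly decreasing):
  μ^(1)=32; μ^(2)=9/2; μ^(3)=-12; μ^(4)=-23

((0, 0, 2, 0); (2, 2, 0, 0); (0, 0, 0, 3); (0, 2, 0, 0))


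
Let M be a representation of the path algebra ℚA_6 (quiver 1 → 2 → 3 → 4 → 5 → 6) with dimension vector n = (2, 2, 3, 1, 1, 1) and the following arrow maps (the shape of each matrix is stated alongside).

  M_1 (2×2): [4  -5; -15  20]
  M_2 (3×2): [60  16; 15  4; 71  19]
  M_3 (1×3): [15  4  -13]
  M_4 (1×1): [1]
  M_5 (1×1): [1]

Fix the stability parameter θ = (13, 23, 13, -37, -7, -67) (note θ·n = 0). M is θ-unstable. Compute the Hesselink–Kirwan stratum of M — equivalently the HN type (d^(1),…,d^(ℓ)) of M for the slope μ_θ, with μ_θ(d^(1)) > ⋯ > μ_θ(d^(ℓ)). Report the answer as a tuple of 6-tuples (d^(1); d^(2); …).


Via rank(M_{q-1}∘⋯∘M_p): M ≅ I[1,3], I[1,6], I[3,3].
μ_θ-semistable layers: μ^(1)=18; μ^(2)=13; μ^(3)=-31/3

((0, 1, 1, 0, 0, 0); (1, 0, 1, 0, 0, 0); (1, 1, 1, 1, 1, 1))


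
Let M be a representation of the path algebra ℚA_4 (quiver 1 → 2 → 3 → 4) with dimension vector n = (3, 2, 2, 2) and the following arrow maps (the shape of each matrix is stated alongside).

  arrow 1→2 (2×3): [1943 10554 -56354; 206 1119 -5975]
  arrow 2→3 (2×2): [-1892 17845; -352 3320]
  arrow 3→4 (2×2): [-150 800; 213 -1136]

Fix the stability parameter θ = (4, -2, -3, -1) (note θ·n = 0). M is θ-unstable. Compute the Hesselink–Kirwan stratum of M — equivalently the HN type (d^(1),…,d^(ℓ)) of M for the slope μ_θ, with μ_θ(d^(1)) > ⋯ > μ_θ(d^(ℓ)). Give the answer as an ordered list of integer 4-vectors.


Barcode: M ≅ I[1,1], I[1,2], I[1,4], I[3,3], I[4,4]. HN layers by μ_θ (5 steps, strictly decreasing):
  μ^(1)=4; μ^(2)=1; μ^(3)=-1/2; μ^(4)=-1; μ^(5)=-3

((1, 0, 0, 0); (1, 1, 0, 0); (1, 1, 1, 1); (0, 0, 0, 1); (0, 0, 1, 0))


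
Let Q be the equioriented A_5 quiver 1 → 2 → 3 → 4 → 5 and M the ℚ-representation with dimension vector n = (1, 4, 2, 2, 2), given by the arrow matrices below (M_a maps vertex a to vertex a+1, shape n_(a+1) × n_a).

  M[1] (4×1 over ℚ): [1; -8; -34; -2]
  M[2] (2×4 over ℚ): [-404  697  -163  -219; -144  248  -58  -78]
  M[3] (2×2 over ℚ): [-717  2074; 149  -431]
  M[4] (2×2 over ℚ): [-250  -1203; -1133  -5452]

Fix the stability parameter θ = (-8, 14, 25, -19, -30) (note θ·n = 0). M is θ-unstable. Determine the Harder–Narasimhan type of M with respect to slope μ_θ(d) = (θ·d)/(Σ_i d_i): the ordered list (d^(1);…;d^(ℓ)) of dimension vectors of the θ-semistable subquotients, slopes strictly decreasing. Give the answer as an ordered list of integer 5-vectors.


Via rank(M_{q-1}∘⋯∘M_p): M ≅ I[1,2], I[2,2], I[2,5]^2.
μ_θ-semistable layers: μ^(1)=14; μ^(2)=-5/2; μ^(3)=-8

((0, 2, 0, 0, 0); (0, 2, 2, 2, 2); (1, 0, 0, 0, 0))


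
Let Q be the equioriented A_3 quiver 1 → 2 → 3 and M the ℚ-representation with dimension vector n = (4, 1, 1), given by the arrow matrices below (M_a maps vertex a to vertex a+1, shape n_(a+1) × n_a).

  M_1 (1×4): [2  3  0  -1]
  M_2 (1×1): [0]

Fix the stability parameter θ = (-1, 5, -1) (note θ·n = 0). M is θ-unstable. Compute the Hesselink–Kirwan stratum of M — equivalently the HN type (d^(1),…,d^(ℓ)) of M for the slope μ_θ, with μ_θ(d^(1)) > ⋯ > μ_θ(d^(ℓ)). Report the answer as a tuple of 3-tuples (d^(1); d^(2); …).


Barcode: M ≅ I[1,1]^3, I[1,2], I[3,3]. HN layers by μ_θ (2 steps, strictly decreasing):
  μ^(1)=5; μ^(2)=-1

((0, 1, 0); (4, 0, 1))


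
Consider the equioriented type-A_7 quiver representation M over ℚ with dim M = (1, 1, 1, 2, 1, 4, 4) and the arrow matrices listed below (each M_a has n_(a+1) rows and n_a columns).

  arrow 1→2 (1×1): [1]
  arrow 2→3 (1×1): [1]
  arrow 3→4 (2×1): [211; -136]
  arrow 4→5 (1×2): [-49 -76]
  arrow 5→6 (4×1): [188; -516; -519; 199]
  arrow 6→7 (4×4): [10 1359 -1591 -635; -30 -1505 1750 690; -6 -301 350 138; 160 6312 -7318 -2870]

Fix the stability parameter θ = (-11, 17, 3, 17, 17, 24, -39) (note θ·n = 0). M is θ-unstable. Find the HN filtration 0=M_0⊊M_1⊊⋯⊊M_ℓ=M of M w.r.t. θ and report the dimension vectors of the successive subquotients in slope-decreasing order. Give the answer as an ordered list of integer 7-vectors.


Via rank(M_{q-1}∘⋯∘M_p): M ≅ I[1,6], I[4,4], I[6,6], I[6,7]^2, I[7,7]^2.
μ_θ-semistable layers: μ^(1)=24; μ^(2)=17; μ^(3)=10; μ^(4)=-15/2; μ^(5)=-11; μ^(6)=-39

((0, 0, 0, 0, 0, 2, 0); (0, 0, 0, 2, 1, 0, 0); (0, 1, 1, 0, 0, 0, 0); (0, 0, 0, 0, 0, 2, 2); (1, 0, 0, 0, 0, 0, 0); (0, 0, 0, 0, 0, 0, 2))


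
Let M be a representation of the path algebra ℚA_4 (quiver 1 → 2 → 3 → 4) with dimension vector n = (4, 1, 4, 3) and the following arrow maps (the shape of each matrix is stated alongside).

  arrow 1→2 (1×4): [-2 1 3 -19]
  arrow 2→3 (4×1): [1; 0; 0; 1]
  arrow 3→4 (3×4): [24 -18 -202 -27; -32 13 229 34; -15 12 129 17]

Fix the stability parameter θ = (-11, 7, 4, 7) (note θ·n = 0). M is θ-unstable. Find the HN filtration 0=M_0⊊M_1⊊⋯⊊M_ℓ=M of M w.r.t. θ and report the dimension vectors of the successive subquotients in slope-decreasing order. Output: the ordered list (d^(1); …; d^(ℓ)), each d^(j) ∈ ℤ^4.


Barcode: M ≅ I[1,1]^3, I[1,4], I[3,3], I[3,4]^2. HN layers by μ_θ (4 steps, strictly decreasing):
  μ^(1)=7; μ^(2)=11/2; μ^(3)=4; μ^(4)=-11

((0, 0, 0, 3); (0, 1, 1, 0); (0, 0, 3, 0); (4, 0, 0, 0))


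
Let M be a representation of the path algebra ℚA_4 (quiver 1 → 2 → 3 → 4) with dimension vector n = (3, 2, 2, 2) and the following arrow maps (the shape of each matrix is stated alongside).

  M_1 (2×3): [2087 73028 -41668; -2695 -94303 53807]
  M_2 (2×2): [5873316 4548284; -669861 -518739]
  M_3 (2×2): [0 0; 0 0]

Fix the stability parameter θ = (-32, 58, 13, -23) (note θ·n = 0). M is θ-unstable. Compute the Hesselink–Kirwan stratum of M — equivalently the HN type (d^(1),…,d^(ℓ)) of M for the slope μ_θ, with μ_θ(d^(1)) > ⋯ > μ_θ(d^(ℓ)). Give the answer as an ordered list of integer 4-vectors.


Interval decomposition of M: I[1,1], I[1,2], I[1,3], I[3,3], I[4,4]^2.
HN type (ℓ=5): μ^(1)=58; μ^(2)=71/2; μ^(3)=13; μ^(4)=-23; μ^(5)=-32

((0, 1, 0, 0); (0, 1, 1, 0); (0, 0, 1, 0); (0, 0, 0, 2); (3, 0, 0, 0))


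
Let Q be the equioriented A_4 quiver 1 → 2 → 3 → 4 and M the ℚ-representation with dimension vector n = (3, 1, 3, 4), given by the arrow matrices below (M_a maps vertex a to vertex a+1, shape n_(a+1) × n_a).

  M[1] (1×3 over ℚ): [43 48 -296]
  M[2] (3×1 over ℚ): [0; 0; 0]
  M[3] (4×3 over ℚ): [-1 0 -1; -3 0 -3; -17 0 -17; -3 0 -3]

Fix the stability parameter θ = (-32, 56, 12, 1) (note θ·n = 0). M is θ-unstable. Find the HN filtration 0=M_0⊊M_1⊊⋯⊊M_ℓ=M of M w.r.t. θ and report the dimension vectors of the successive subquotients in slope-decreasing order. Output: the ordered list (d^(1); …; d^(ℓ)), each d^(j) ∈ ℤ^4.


Barcode: M ≅ I[1,1]^2, I[1,2], I[3,3]^2, I[3,4], I[4,4]^3. HN layers by μ_θ (5 steps, strictly decreasing):
  μ^(1)=56; μ^(2)=12; μ^(3)=13/2; μ^(4)=1; μ^(5)=-32

((0, 1, 0, 0); (0, 0, 2, 0); (0, 0, 1, 1); (0, 0, 0, 3); (3, 0, 0, 0))


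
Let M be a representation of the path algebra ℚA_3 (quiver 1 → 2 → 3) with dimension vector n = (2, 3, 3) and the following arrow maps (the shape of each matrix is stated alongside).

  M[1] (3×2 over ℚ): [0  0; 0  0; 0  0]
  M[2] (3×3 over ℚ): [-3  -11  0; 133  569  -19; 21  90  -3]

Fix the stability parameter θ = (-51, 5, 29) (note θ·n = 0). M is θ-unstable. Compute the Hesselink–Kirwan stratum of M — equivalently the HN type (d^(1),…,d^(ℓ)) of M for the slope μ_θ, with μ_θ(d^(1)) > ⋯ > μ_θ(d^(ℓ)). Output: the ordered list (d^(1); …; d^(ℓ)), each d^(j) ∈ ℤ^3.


Interval decomposition of M: I[1,1]^2, I[2,3]^3.
HN type (ℓ=3): μ^(1)=29; μ^(2)=5; μ^(3)=-51

((0, 0, 3); (0, 3, 0); (2, 0, 0))


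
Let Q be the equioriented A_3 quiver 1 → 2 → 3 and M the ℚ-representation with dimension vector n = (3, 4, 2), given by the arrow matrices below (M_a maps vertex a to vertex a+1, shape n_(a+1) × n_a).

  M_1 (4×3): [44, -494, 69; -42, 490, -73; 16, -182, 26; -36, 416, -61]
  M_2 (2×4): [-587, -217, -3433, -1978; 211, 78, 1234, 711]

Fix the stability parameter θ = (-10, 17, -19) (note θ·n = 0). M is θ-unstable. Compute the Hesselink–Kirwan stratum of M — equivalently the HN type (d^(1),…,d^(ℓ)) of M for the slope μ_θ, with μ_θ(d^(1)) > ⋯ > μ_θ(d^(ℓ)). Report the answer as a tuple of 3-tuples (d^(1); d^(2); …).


Via rank(M_{q-1}∘⋯∘M_p): M ≅ I[1,2], I[1,3]^2, I[2,2].
μ_θ-semistable layers: μ^(1)=17; μ^(2)=-1; μ^(3)=-10

((0, 2, 0); (0, 2, 2); (3, 0, 0))


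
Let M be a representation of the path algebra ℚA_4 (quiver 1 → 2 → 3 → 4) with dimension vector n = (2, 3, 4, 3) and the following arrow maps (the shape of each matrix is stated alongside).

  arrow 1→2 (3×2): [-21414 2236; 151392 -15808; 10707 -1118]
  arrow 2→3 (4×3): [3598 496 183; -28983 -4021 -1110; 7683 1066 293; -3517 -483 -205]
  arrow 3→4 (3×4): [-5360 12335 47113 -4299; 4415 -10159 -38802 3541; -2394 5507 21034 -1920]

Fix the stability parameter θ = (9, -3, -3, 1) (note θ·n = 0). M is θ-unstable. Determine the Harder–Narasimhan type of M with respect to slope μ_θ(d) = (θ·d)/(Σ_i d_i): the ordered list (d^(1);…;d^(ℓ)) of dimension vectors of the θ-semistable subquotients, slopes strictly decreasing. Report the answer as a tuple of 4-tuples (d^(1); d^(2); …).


Interval decomposition of M: I[1,1], I[1,3], I[2,4]^2, I[3,4].
HN type (ℓ=3): μ^(1)=9; μ^(2)=1; μ^(3)=-3

((1, 0, 0, 0); (1, 1, 1, 3); (0, 2, 3, 0))


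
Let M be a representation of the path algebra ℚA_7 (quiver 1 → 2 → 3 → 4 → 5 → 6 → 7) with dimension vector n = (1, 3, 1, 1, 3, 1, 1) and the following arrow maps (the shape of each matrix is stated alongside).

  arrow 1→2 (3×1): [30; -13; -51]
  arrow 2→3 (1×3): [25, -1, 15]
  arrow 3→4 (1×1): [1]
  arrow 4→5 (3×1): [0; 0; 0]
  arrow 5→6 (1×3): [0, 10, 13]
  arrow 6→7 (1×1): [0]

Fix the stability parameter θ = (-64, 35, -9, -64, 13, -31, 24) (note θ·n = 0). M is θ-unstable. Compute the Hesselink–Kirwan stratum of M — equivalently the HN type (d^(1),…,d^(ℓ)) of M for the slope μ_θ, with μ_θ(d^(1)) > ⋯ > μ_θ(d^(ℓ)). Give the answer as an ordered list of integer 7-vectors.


Via rank(M_{q-1}∘⋯∘M_p): M ≅ I[1,4], I[2,2]^2, I[5,5]^2, I[5,6], I[7,7].
μ_θ-semistable layers: μ^(1)=35; μ^(2)=24; μ^(3)=13; μ^(4)=-9; μ^(5)=-38/3; μ^(6)=-64

((0, 2, 0, 0, 0, 0, 0); (0, 0, 0, 0, 0, 0, 1); (0, 0, 0, 0, 2, 0, 0); (0, 0, 0, 0, 1, 1, 0); (0, 1, 1, 1, 0, 0, 0); (1, 0, 0, 0, 0, 0, 0))


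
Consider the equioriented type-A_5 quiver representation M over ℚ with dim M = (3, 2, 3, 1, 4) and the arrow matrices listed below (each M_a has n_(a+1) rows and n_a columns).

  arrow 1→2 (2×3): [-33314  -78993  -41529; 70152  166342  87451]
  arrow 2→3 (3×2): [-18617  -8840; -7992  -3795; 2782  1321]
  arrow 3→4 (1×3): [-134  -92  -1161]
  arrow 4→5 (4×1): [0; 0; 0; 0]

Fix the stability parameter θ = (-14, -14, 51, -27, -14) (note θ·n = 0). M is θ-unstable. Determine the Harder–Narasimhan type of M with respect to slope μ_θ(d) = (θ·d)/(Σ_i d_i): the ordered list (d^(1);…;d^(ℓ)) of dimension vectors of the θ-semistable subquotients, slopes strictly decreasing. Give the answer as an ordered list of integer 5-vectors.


Barcode: M ≅ I[1,1], I[1,3], I[1,4], I[3,3], I[5,5]^4. HN layers by μ_θ (3 steps, strictly decreasing):
  μ^(1)=51; μ^(2)=12; μ^(3)=-14

((0, 0, 2, 0, 0); (0, 0, 1, 1, 0); (3, 2, 0, 0, 4))


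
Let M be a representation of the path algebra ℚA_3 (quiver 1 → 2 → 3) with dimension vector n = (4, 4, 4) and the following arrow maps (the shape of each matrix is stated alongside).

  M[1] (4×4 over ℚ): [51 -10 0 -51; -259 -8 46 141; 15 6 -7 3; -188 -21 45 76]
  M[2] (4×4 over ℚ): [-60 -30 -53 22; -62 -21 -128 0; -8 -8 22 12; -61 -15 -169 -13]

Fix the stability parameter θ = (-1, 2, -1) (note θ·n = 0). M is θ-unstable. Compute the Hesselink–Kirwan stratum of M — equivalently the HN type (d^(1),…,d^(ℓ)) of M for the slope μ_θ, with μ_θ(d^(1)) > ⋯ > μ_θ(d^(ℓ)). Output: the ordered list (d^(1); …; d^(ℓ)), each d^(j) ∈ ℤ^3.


Barcode: M ≅ I[1,3]^4. HN layers by μ_θ (2 steps, strictly decreasing):
  μ^(1)=1/2; μ^(2)=-1

((0, 4, 4); (4, 0, 0))


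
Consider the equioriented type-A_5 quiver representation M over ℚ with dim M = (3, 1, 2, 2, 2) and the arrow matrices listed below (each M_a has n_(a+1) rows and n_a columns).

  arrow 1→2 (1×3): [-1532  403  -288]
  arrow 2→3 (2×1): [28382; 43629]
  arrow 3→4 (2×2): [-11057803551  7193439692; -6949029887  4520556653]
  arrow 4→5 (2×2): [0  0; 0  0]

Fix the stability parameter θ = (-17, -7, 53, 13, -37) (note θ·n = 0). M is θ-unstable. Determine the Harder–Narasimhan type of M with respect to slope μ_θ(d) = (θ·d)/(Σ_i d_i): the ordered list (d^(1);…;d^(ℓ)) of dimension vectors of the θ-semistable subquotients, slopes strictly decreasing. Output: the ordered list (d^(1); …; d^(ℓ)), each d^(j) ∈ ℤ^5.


Barcode: M ≅ I[1,1]^2, I[1,4], I[3,4], I[5,5]^2. HN layers by μ_θ (4 steps, strictly decreasing):
  μ^(1)=33; μ^(2)=-7; μ^(3)=-17; μ^(4)=-37

((0, 0, 2, 2, 0); (0, 1, 0, 0, 0); (3, 0, 0, 0, 0); (0, 0, 0, 0, 2))


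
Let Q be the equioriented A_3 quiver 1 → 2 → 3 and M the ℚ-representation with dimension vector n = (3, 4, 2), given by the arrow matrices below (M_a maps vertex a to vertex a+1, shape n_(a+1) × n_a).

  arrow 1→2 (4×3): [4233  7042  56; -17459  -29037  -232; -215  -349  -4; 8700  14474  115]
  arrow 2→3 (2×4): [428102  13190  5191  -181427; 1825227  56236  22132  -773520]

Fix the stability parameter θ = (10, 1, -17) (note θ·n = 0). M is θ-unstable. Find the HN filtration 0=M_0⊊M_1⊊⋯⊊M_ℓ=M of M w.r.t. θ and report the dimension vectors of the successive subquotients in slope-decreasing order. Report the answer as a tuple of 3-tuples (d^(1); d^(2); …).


Via rank(M_{q-1}∘⋯∘M_p): M ≅ I[1,2], I[1,3]^2, I[2,2].
μ_θ-semistable layers: μ^(1)=11/2; μ^(2)=1; μ^(3)=-2

((1, 1, 0); (0, 1, 0); (2, 2, 2))


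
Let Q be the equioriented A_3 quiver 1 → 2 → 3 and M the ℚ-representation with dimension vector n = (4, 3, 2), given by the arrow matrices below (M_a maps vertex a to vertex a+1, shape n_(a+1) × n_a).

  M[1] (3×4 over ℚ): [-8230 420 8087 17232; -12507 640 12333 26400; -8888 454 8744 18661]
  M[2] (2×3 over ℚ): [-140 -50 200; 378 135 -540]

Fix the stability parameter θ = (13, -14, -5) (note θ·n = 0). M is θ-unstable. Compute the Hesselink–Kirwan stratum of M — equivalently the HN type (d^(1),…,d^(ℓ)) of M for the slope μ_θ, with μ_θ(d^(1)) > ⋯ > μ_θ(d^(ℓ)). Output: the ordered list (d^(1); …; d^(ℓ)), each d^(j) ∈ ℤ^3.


Via rank(M_{q-1}∘⋯∘M_p): M ≅ I[1,1], I[1,2]^2, I[1,3], I[3,3].
μ_θ-semistable layers: μ^(1)=13; μ^(2)=-1/2; μ^(3)=-2; μ^(4)=-5

((1, 0, 0); (2, 2, 0); (1, 1, 1); (0, 0, 1))
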